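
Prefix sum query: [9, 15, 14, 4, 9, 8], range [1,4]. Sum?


Prefix sums: [0, 9, 24, 38, 42, 51, 59]
Sum[1..4] = prefix[5] - prefix[1] = 51 - 9 = 42


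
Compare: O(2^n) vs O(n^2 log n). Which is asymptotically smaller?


n^2 log n grows slower than exponential
O(n^2 log n) is asymptotically smaller; O(2^n) grows faster


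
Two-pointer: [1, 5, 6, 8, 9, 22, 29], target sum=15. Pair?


Two pointers: lo=0, hi=6
Found pair: (6, 9) summing to 15


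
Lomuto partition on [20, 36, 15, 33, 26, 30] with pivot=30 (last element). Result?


Elements <= 30 go left of pivot.
Result: [20, 15, 26, 30, 36, 33], pivot at index 3


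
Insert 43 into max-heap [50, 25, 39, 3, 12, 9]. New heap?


Append 43: [50, 25, 39, 3, 12, 9, 43]
Bubble up: swap idx 6(43) with idx 2(39)
Result: [50, 25, 43, 3, 12, 9, 39]


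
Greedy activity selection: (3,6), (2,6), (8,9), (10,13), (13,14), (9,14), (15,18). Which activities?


Greedy: pick earliest-ending, then skip overlaps.
Selected (5 activities): [(3, 6), (8, 9), (10, 13), (13, 14), (15, 18)]


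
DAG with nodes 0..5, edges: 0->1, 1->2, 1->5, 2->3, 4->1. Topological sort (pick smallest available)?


Kahn's algorithm, process smallest node first
Order: [0, 4, 1, 2, 3, 5]


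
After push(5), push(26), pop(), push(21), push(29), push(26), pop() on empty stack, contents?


push(5) -> [5]
push(26) -> [5, 26]
pop() returns 26 -> [5]
push(21) -> [5, 21]
push(29) -> [5, 21, 29]
push(26) -> [5, 21, 29, 26]
pop() returns 26 -> [5, 21, 29]
Final stack (bottom to top): [5, 21, 29]


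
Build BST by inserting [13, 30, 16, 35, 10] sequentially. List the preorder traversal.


Root = 13; build tree by BST insertion.
Preorder traversal: [13, 10, 30, 16, 35]


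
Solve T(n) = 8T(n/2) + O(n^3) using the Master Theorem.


a=8, b=2, c=3. log_2(8)=3 = c=3. Case 2: O(n^c log n) = O(n^3 log n)
Complexity: O(n^3 log n)


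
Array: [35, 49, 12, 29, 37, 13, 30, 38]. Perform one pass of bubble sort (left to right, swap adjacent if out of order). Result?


After one pass: [35, 12, 29, 37, 13, 30, 38, 49]


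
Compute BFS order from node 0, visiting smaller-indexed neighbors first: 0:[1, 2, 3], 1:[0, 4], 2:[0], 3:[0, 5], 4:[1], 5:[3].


BFS queue: start with [0]
Visit order: [0, 1, 2, 3, 4, 5]


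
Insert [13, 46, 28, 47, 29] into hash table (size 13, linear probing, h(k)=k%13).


Insertions: 13->slot 0; 46->slot 7; 28->slot 2; 47->slot 8; 29->slot 3
Table: [13, None, 28, 29, None, None, None, 46, 47, None, None, None, None]


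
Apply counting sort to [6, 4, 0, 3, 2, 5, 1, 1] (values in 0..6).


Count array: [1, 2, 1, 1, 1, 1, 1]
Reconstruct: [0, 1, 1, 2, 3, 4, 5, 6]


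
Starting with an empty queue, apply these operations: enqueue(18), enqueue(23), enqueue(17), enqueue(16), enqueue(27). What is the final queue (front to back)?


enqueue(18) -> [18]
enqueue(23) -> [18, 23]
enqueue(17) -> [18, 23, 17]
enqueue(16) -> [18, 23, 17, 16]
enqueue(27) -> [18, 23, 17, 16, 27]
Final queue (front to back): [18, 23, 17, 16, 27]


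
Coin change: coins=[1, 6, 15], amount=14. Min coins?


dp[0]=0; dp[i]=1+min(dp[i-c] for c in coins)
...dp[9]=4, dp[10]=5, dp[11]=6, dp[12]=2, dp[13]=3, dp[14]=4
Minimum coins for 14 = 4


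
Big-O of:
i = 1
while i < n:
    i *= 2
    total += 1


Per nesting level: O(log n) = O(log n)
Complexity: O(log n)


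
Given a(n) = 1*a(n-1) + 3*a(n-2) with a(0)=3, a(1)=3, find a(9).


Build bottom-up:
...a(7)=651, a(8)=1524, a(9)=1*1524+3*651=3477


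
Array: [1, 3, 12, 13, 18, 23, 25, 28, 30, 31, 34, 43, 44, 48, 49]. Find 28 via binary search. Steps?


Search for 28:
[0,14] mid=7 arr[7]=28
Total: 1 comparisons


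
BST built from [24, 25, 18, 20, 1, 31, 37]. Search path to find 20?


BST root = 24
Search for 20: compare at each node
Path: [24, 18, 20]


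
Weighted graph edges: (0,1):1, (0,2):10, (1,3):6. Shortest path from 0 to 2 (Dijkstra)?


Dijkstra from 0:
Distances: {0: 0, 1: 1, 2: 10, 3: 7}
Shortest distance to 2 = 10, path = [0, 2]


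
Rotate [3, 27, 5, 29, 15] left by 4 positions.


Left rotate by 4: [15, 3, 27, 5, 29]


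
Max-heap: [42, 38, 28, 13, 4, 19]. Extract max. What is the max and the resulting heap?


Max = 42
Replace root with last, heapify down
Resulting heap: [38, 19, 28, 13, 4]


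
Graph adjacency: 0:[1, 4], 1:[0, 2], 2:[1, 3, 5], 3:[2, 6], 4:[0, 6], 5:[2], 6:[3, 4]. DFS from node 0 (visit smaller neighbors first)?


DFS stack-based: start with [0]
Visit order: [0, 1, 2, 3, 6, 4, 5]


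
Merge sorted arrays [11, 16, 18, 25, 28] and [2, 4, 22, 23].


Compare heads, take smaller each step.
Merged: [2, 4, 11, 16, 18, 22, 23, 25, 28]


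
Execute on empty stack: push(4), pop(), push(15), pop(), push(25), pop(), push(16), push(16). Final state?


push(4) -> [4]
pop() returns 4 -> []
push(15) -> [15]
pop() returns 15 -> []
push(25) -> [25]
pop() returns 25 -> []
push(16) -> [16]
push(16) -> [16, 16]
Final stack (bottom to top): [16, 16]


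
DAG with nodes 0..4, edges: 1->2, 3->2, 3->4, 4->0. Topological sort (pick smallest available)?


Kahn's algorithm, process smallest node first
Order: [1, 3, 2, 4, 0]


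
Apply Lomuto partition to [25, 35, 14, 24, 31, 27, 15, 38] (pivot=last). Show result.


Elements <= 38 go left of pivot.
Result: [25, 35, 14, 24, 31, 27, 15, 38], pivot at index 7


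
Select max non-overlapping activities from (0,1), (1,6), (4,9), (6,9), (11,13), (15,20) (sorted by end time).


Greedy: pick earliest-ending, then skip overlaps.
Selected (5 activities): [(0, 1), (1, 6), (6, 9), (11, 13), (15, 20)]


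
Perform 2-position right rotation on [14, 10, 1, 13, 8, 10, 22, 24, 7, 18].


Right rotate by 2: [7, 18, 14, 10, 1, 13, 8, 10, 22, 24]


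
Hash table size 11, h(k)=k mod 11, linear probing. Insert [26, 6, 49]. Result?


Insertions: 26->slot 4; 6->slot 6; 49->slot 5
Table: [None, None, None, None, 26, 49, 6, None, None, None, None]


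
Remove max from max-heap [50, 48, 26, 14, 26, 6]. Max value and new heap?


Max = 50
Replace root with last, heapify down
Resulting heap: [48, 26, 26, 14, 6]


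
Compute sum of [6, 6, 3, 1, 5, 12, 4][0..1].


Prefix sums: [0, 6, 12, 15, 16, 21, 33, 37]
Sum[0..1] = prefix[2] - prefix[0] = 12 - 0 = 12


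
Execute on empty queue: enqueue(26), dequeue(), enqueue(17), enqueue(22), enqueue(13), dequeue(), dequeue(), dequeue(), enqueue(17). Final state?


enqueue(26) -> [26]
dequeue() returns 26 -> []
enqueue(17) -> [17]
enqueue(22) -> [17, 22]
enqueue(13) -> [17, 22, 13]
dequeue() returns 17 -> [22, 13]
dequeue() returns 22 -> [13]
dequeue() returns 13 -> []
enqueue(17) -> [17]
Final queue (front to back): [17]


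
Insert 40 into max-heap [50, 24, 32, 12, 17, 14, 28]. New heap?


Append 40: [50, 24, 32, 12, 17, 14, 28, 40]
Bubble up: swap idx 7(40) with idx 3(12); swap idx 3(40) with idx 1(24)
Result: [50, 40, 32, 24, 17, 14, 28, 12]


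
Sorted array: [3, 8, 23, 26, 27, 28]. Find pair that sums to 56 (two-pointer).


Two pointers: lo=0, hi=5
No pair sums to 56


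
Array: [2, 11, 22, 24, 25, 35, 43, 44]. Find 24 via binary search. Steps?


Search for 24:
[0,7] mid=3 arr[3]=24
Total: 1 comparisons


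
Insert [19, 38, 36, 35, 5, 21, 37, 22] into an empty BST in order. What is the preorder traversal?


Root = 19; build tree by BST insertion.
Preorder traversal: [19, 5, 38, 36, 35, 21, 22, 37]


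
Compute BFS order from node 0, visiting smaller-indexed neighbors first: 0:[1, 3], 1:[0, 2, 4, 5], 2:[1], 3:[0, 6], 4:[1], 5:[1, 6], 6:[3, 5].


BFS queue: start with [0]
Visit order: [0, 1, 3, 2, 4, 5, 6]


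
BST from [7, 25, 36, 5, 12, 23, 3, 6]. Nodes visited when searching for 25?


BST root = 7
Search for 25: compare at each node
Path: [7, 25]


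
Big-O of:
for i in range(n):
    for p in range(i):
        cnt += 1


Per nesting level: O(n) * O(n) [triangular over i] = O(n^2)
Complexity: O(n^2)


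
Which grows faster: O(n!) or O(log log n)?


double-logarithmic grows slower than factorial
O(log log n) is asymptotically smaller; O(n!) grows faster


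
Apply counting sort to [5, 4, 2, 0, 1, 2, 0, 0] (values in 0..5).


Count array: [3, 1, 2, 0, 1, 1]
Reconstruct: [0, 0, 0, 1, 2, 2, 4, 5]


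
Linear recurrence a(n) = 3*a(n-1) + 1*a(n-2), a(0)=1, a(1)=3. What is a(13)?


Build bottom-up:
...a(11)=467280, a(12)=1543321, a(13)=3*1543321+1*467280=5097243


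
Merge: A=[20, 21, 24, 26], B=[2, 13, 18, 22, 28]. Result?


Compare heads, take smaller each step.
Merged: [2, 13, 18, 20, 21, 22, 24, 26, 28]


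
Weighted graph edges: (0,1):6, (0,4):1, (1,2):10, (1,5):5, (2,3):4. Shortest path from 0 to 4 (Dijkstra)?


Dijkstra from 0:
Distances: {0: 0, 1: 6, 2: 16, 3: 20, 4: 1, 5: 11}
Shortest distance to 4 = 1, path = [0, 4]


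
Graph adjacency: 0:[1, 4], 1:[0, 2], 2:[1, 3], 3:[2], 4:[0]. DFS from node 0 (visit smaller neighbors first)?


DFS stack-based: start with [0]
Visit order: [0, 1, 2, 3, 4]


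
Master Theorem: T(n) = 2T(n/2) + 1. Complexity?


a=2, b=2, c=0. log_2(2)=1 > c=0. Case 1: O(n^log_b(a)) = O(n)
Complexity: O(n)


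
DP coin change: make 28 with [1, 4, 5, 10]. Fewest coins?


dp[0]=0; dp[i]=1+min(dp[i-c] for c in coins)
...dp[23]=4, dp[24]=3, dp[25]=3, dp[26]=4, dp[27]=5, dp[28]=4
Minimum coins for 28 = 4


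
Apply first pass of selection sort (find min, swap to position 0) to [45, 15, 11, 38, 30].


After one pass: [11, 15, 45, 38, 30]


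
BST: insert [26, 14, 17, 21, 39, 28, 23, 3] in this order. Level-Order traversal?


Root = 26; build tree by BST insertion.
Level-Order traversal: [26, 14, 39, 3, 17, 28, 21, 23]


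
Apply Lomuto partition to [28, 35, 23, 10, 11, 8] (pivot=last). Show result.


Elements <= 8 go left of pivot.
Result: [8, 35, 23, 10, 11, 28], pivot at index 0


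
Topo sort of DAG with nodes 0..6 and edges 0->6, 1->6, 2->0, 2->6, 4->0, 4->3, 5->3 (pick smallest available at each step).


Kahn's algorithm, process smallest node first
Order: [1, 2, 4, 0, 5, 3, 6]


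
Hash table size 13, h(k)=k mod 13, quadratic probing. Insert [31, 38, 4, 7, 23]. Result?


Insertions: 31->slot 5; 38->slot 12; 4->slot 4; 7->slot 7; 23->slot 10
Table: [None, None, None, None, 4, 31, None, 7, None, None, 23, None, 38]


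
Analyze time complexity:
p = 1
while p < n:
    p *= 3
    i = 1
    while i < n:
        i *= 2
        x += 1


Per nesting level: O(log n) * O(log n) = O((log n)^2)
Complexity: O((log n)^2)


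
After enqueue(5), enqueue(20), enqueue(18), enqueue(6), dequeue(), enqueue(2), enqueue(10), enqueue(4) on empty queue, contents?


enqueue(5) -> [5]
enqueue(20) -> [5, 20]
enqueue(18) -> [5, 20, 18]
enqueue(6) -> [5, 20, 18, 6]
dequeue() returns 5 -> [20, 18, 6]
enqueue(2) -> [20, 18, 6, 2]
enqueue(10) -> [20, 18, 6, 2, 10]
enqueue(4) -> [20, 18, 6, 2, 10, 4]
Final queue (front to back): [20, 18, 6, 2, 10, 4]


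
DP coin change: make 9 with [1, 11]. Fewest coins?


dp[0]=0; dp[i]=1+min(dp[i-c] for c in coins)
...dp[4]=4, dp[5]=5, dp[6]=6, dp[7]=7, dp[8]=8, dp[9]=9
Minimum coins for 9 = 9


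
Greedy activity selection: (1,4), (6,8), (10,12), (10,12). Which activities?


Greedy: pick earliest-ending, then skip overlaps.
Selected (3 activities): [(1, 4), (6, 8), (10, 12)]


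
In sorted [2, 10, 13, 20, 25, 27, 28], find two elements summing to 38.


Two pointers: lo=0, hi=6
Found pair: (10, 28) summing to 38


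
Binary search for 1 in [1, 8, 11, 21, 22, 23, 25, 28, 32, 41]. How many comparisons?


Search for 1:
[0,9] mid=4 arr[4]=22
[0,3] mid=1 arr[1]=8
[0,0] mid=0 arr[0]=1
Total: 3 comparisons


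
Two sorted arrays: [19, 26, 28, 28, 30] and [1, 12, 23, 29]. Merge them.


Compare heads, take smaller each step.
Merged: [1, 12, 19, 23, 26, 28, 28, 29, 30]


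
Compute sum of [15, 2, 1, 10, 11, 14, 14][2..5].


Prefix sums: [0, 15, 17, 18, 28, 39, 53, 67]
Sum[2..5] = prefix[6] - prefix[2] = 53 - 17 = 36


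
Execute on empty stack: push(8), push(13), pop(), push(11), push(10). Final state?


push(8) -> [8]
push(13) -> [8, 13]
pop() returns 13 -> [8]
push(11) -> [8, 11]
push(10) -> [8, 11, 10]
Final stack (bottom to top): [8, 11, 10]


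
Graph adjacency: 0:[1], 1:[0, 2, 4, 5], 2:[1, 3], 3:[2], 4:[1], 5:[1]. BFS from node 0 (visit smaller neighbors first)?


BFS queue: start with [0]
Visit order: [0, 1, 2, 4, 5, 3]


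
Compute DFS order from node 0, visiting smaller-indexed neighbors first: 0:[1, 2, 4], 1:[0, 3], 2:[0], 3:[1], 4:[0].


DFS stack-based: start with [0]
Visit order: [0, 1, 3, 2, 4]


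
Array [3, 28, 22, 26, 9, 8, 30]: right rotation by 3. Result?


Right rotate by 3: [9, 8, 30, 3, 28, 22, 26]


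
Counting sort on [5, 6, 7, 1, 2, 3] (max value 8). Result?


Count array: [0, 1, 1, 1, 0, 1, 1, 1, 0]
Reconstruct: [1, 2, 3, 5, 6, 7]


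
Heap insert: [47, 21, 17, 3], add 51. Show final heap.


Append 51: [47, 21, 17, 3, 51]
Bubble up: swap idx 4(51) with idx 1(21); swap idx 1(51) with idx 0(47)
Result: [51, 47, 17, 3, 21]


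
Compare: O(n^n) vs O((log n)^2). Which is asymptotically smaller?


polylogarithmic grows slower than n^n
O((log n)^2) is asymptotically smaller; O(n^n) grows faster


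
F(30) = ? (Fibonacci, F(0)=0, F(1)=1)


F(n)=F(n-1)+F(n-2)
...F(28)=317811, F(29)=514229, F(30)=832040


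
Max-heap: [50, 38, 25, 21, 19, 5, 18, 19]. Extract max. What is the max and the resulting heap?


Max = 50
Replace root with last, heapify down
Resulting heap: [38, 21, 25, 19, 19, 5, 18]


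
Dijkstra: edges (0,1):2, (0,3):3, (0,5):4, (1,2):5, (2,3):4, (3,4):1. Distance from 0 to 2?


Dijkstra from 0:
Distances: {0: 0, 1: 2, 2: 7, 3: 3, 4: 4, 5: 4}
Shortest distance to 2 = 7, path = [0, 1, 2]


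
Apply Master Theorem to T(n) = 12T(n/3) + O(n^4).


a=12, b=3, c=4. log_3(12)=2.262 < c=4. Case 3: O(n^c) = O(n^4)
Complexity: O(n^4)


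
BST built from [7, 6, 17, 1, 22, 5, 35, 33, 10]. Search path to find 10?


BST root = 7
Search for 10: compare at each node
Path: [7, 17, 10]


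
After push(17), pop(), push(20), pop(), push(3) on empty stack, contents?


push(17) -> [17]
pop() returns 17 -> []
push(20) -> [20]
pop() returns 20 -> []
push(3) -> [3]
Final stack (bottom to top): [3]


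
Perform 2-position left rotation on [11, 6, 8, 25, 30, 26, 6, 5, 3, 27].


Left rotate by 2: [8, 25, 30, 26, 6, 5, 3, 27, 11, 6]


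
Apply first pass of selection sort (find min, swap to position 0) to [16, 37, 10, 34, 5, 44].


After one pass: [5, 37, 10, 34, 16, 44]


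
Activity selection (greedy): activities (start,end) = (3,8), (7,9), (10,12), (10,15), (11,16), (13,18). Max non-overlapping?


Greedy: pick earliest-ending, then skip overlaps.
Selected (3 activities): [(3, 8), (10, 12), (13, 18)]


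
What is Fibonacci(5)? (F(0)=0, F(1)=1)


F(n)=F(n-1)+F(n-2)
...F(3)=2, F(4)=3, F(5)=5


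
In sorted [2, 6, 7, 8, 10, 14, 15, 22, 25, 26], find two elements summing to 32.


Two pointers: lo=0, hi=9
Found pair: (6, 26) summing to 32


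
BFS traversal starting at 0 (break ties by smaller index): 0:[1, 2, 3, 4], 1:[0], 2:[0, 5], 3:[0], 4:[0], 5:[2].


BFS queue: start with [0]
Visit order: [0, 1, 2, 3, 4, 5]


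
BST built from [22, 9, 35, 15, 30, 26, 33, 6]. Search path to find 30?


BST root = 22
Search for 30: compare at each node
Path: [22, 35, 30]


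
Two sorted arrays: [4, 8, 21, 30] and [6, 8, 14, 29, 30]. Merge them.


Compare heads, take smaller each step.
Merged: [4, 6, 8, 8, 14, 21, 29, 30, 30]


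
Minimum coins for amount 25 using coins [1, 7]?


dp[0]=0; dp[i]=1+min(dp[i-c] for c in coins)
...dp[20]=8, dp[21]=3, dp[22]=4, dp[23]=5, dp[24]=6, dp[25]=7
Minimum coins for 25 = 7


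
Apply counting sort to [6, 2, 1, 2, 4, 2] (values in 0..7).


Count array: [0, 1, 3, 0, 1, 0, 1, 0]
Reconstruct: [1, 2, 2, 2, 4, 6]


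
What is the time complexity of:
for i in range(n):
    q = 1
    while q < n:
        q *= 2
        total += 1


Per nesting level: O(n) * O(log n) = O(n log n)
Complexity: O(n log n)


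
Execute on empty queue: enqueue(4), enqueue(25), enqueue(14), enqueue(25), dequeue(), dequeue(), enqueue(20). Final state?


enqueue(4) -> [4]
enqueue(25) -> [4, 25]
enqueue(14) -> [4, 25, 14]
enqueue(25) -> [4, 25, 14, 25]
dequeue() returns 4 -> [25, 14, 25]
dequeue() returns 25 -> [14, 25]
enqueue(20) -> [14, 25, 20]
Final queue (front to back): [14, 25, 20]


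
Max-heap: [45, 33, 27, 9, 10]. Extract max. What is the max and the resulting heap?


Max = 45
Replace root with last, heapify down
Resulting heap: [33, 10, 27, 9]


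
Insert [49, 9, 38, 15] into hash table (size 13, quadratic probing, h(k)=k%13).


Insertions: 49->slot 10; 9->slot 9; 38->slot 12; 15->slot 2
Table: [None, None, 15, None, None, None, None, None, None, 9, 49, None, 38]


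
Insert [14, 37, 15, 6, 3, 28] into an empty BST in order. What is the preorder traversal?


Root = 14; build tree by BST insertion.
Preorder traversal: [14, 6, 3, 37, 15, 28]


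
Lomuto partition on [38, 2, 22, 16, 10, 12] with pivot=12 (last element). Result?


Elements <= 12 go left of pivot.
Result: [2, 10, 12, 16, 38, 22], pivot at index 2


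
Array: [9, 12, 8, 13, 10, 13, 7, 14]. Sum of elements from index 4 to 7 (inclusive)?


Prefix sums: [0, 9, 21, 29, 42, 52, 65, 72, 86]
Sum[4..7] = prefix[8] - prefix[4] = 86 - 42 = 44


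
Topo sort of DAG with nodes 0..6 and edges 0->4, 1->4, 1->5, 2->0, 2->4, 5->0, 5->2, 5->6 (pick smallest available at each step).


Kahn's algorithm, process smallest node first
Order: [1, 3, 5, 2, 0, 4, 6]


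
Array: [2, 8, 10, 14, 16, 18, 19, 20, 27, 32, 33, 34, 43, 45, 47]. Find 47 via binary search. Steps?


Search for 47:
[0,14] mid=7 arr[7]=20
[8,14] mid=11 arr[11]=34
[12,14] mid=13 arr[13]=45
[14,14] mid=14 arr[14]=47
Total: 4 comparisons


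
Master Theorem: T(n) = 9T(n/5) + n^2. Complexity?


a=9, b=5, c=2. log_5(9)=1.365 < c=2. Case 3: O(n^c) = O(n^2)
Complexity: O(n^2)


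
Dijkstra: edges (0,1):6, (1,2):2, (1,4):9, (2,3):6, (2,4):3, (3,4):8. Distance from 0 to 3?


Dijkstra from 0:
Distances: {0: 0, 1: 6, 2: 8, 3: 14, 4: 11}
Shortest distance to 3 = 14, path = [0, 1, 2, 3]


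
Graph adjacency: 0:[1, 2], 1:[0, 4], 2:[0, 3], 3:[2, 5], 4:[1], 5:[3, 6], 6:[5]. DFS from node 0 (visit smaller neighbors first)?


DFS stack-based: start with [0]
Visit order: [0, 1, 4, 2, 3, 5, 6]


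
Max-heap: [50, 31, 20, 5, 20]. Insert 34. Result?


Append 34: [50, 31, 20, 5, 20, 34]
Bubble up: swap idx 5(34) with idx 2(20)
Result: [50, 31, 34, 5, 20, 20]


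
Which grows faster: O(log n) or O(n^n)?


logarithmic grows slower than n^n
O(log n) is asymptotically smaller; O(n^n) grows faster


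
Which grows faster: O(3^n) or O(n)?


linear grows slower than exponential (base 3)
O(n) is asymptotically smaller; O(3^n) grows faster


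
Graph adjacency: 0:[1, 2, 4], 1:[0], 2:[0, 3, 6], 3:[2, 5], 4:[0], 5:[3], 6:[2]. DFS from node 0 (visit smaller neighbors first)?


DFS stack-based: start with [0]
Visit order: [0, 1, 2, 3, 5, 6, 4]


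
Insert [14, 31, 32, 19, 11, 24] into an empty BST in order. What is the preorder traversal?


Root = 14; build tree by BST insertion.
Preorder traversal: [14, 11, 31, 19, 24, 32]


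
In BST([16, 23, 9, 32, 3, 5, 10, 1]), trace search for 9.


BST root = 16
Search for 9: compare at each node
Path: [16, 9]


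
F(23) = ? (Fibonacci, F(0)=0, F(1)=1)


F(n)=F(n-1)+F(n-2)
...F(21)=10946, F(22)=17711, F(23)=28657


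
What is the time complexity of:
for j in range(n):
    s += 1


Per nesting level: O(n) = O(n)
Complexity: O(n)


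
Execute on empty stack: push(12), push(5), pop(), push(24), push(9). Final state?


push(12) -> [12]
push(5) -> [12, 5]
pop() returns 5 -> [12]
push(24) -> [12, 24]
push(9) -> [12, 24, 9]
Final stack (bottom to top): [12, 24, 9]


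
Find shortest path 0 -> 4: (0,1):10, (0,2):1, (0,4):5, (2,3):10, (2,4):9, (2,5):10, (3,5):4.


Dijkstra from 0:
Distances: {0: 0, 1: 10, 2: 1, 3: 11, 4: 5, 5: 11}
Shortest distance to 4 = 5, path = [0, 4]


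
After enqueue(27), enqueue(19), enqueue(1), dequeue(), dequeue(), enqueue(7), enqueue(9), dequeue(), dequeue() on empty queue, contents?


enqueue(27) -> [27]
enqueue(19) -> [27, 19]
enqueue(1) -> [27, 19, 1]
dequeue() returns 27 -> [19, 1]
dequeue() returns 19 -> [1]
enqueue(7) -> [1, 7]
enqueue(9) -> [1, 7, 9]
dequeue() returns 1 -> [7, 9]
dequeue() returns 7 -> [9]
Final queue (front to back): [9]


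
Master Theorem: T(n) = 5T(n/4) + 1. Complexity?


a=5, b=4, c=0. log_4(5)=1.161 > c=0. Case 1: O(n^log_b(a)) = O(n^1.161)
Complexity: O(n^1.161)


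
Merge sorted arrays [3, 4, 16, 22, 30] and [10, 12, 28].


Compare heads, take smaller each step.
Merged: [3, 4, 10, 12, 16, 22, 28, 30]


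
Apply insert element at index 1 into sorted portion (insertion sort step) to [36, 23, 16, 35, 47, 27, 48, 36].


After one pass: [23, 36, 16, 35, 47, 27, 48, 36]


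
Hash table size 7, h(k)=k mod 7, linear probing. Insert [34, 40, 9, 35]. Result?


Insertions: 34->slot 6; 40->slot 5; 9->slot 2; 35->slot 0
Table: [35, None, 9, None, None, 40, 34]


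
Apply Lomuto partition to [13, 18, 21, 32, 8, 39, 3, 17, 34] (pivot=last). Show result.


Elements <= 34 go left of pivot.
Result: [13, 18, 21, 32, 8, 3, 17, 34, 39], pivot at index 7


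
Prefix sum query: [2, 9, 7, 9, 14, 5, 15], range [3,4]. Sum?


Prefix sums: [0, 2, 11, 18, 27, 41, 46, 61]
Sum[3..4] = prefix[5] - prefix[3] = 41 - 18 = 23


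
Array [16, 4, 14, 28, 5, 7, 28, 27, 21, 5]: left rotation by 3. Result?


Left rotate by 3: [28, 5, 7, 28, 27, 21, 5, 16, 4, 14]


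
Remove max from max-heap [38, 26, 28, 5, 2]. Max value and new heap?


Max = 38
Replace root with last, heapify down
Resulting heap: [28, 26, 2, 5]


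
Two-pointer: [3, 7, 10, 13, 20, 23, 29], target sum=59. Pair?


Two pointers: lo=0, hi=6
No pair sums to 59


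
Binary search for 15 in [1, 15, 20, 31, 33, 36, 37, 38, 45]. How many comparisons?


Search for 15:
[0,8] mid=4 arr[4]=33
[0,3] mid=1 arr[1]=15
Total: 2 comparisons


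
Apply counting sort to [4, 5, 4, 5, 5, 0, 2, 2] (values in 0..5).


Count array: [1, 0, 2, 0, 2, 3]
Reconstruct: [0, 2, 2, 4, 4, 5, 5, 5]


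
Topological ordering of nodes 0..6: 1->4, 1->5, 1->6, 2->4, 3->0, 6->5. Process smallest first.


Kahn's algorithm, process smallest node first
Order: [1, 2, 3, 0, 4, 6, 5]


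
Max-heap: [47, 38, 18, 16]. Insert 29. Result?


Append 29: [47, 38, 18, 16, 29]
Bubble up: no swaps needed
Result: [47, 38, 18, 16, 29]


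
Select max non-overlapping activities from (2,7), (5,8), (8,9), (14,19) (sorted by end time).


Greedy: pick earliest-ending, then skip overlaps.
Selected (3 activities): [(2, 7), (8, 9), (14, 19)]


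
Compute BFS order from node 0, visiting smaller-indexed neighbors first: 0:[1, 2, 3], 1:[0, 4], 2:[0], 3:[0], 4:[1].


BFS queue: start with [0]
Visit order: [0, 1, 2, 3, 4]


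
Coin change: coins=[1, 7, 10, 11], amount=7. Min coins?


dp[0]=0; dp[i]=1+min(dp[i-c] for c in coins)
...dp[2]=2, dp[3]=3, dp[4]=4, dp[5]=5, dp[6]=6, dp[7]=1
Minimum coins for 7 = 1


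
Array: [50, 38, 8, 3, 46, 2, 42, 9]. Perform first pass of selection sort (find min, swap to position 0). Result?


After one pass: [2, 38, 8, 3, 46, 50, 42, 9]


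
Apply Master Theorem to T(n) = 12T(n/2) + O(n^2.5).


a=12, b=2, c=2.5. log_2(12)=3.585 > c=2.5. Case 1: O(n^log_b(a)) = O(n^3.585)
Complexity: O(n^3.585)


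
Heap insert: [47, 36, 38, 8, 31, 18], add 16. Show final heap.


Append 16: [47, 36, 38, 8, 31, 18, 16]
Bubble up: no swaps needed
Result: [47, 36, 38, 8, 31, 18, 16]


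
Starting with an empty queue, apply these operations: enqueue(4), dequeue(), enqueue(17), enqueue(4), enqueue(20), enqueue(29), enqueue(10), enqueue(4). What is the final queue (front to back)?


enqueue(4) -> [4]
dequeue() returns 4 -> []
enqueue(17) -> [17]
enqueue(4) -> [17, 4]
enqueue(20) -> [17, 4, 20]
enqueue(29) -> [17, 4, 20, 29]
enqueue(10) -> [17, 4, 20, 29, 10]
enqueue(4) -> [17, 4, 20, 29, 10, 4]
Final queue (front to back): [17, 4, 20, 29, 10, 4]


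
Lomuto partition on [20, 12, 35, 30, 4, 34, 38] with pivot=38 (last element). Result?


Elements <= 38 go left of pivot.
Result: [20, 12, 35, 30, 4, 34, 38], pivot at index 6


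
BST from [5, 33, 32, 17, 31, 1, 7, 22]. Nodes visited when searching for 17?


BST root = 5
Search for 17: compare at each node
Path: [5, 33, 32, 17]


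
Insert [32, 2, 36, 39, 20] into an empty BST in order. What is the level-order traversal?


Root = 32; build tree by BST insertion.
Level-Order traversal: [32, 2, 36, 20, 39]


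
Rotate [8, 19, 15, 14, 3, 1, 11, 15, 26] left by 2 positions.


Left rotate by 2: [15, 14, 3, 1, 11, 15, 26, 8, 19]


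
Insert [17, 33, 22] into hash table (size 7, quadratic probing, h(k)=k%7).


Insertions: 17->slot 3; 33->slot 5; 22->slot 1
Table: [None, 22, None, 17, None, 33, None]


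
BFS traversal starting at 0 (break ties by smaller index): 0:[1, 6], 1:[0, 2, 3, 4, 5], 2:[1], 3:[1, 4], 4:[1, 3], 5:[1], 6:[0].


BFS queue: start with [0]
Visit order: [0, 1, 6, 2, 3, 4, 5]


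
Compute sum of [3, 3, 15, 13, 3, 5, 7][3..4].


Prefix sums: [0, 3, 6, 21, 34, 37, 42, 49]
Sum[3..4] = prefix[5] - prefix[3] = 37 - 21 = 16


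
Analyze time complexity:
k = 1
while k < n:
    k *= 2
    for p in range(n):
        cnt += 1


Per nesting level: O(log n) * O(n) = O(n log n)
Complexity: O(n log n)


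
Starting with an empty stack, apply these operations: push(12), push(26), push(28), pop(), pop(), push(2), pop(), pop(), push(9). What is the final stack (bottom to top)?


push(12) -> [12]
push(26) -> [12, 26]
push(28) -> [12, 26, 28]
pop() returns 28 -> [12, 26]
pop() returns 26 -> [12]
push(2) -> [12, 2]
pop() returns 2 -> [12]
pop() returns 12 -> []
push(9) -> [9]
Final stack (bottom to top): [9]


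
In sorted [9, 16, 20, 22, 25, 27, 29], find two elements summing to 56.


Two pointers: lo=0, hi=6
Found pair: (27, 29) summing to 56


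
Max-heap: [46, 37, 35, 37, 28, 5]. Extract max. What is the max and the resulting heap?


Max = 46
Replace root with last, heapify down
Resulting heap: [37, 37, 35, 5, 28]


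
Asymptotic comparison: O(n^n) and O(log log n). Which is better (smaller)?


double-logarithmic grows slower than n^n
O(log log n) is asymptotically smaller; O(n^n) grows faster


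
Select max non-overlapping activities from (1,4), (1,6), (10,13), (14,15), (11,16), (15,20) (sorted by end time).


Greedy: pick earliest-ending, then skip overlaps.
Selected (4 activities): [(1, 4), (10, 13), (14, 15), (15, 20)]


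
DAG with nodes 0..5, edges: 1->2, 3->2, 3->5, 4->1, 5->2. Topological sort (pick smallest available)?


Kahn's algorithm, process smallest node first
Order: [0, 3, 4, 1, 5, 2]


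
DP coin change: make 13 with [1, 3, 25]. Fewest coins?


dp[0]=0; dp[i]=1+min(dp[i-c] for c in coins)
...dp[8]=4, dp[9]=3, dp[10]=4, dp[11]=5, dp[12]=4, dp[13]=5
Minimum coins for 13 = 5


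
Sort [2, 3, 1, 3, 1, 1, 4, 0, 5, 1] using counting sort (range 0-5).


Count array: [1, 4, 1, 2, 1, 1]
Reconstruct: [0, 1, 1, 1, 1, 2, 3, 3, 4, 5]


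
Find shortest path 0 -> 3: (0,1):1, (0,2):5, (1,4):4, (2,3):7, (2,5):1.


Dijkstra from 0:
Distances: {0: 0, 1: 1, 2: 5, 3: 12, 4: 5, 5: 6}
Shortest distance to 3 = 12, path = [0, 2, 3]


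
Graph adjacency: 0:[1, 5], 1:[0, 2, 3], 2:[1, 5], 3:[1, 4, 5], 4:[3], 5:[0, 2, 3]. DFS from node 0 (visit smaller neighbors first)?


DFS stack-based: start with [0]
Visit order: [0, 1, 2, 5, 3, 4]


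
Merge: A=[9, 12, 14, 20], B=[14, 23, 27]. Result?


Compare heads, take smaller each step.
Merged: [9, 12, 14, 14, 20, 23, 27]


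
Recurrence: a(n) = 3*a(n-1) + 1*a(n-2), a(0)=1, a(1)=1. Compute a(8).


Build bottom-up:
...a(6)=469, a(7)=1549, a(8)=3*1549+1*469=5116


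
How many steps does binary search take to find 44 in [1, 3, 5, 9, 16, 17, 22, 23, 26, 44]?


Search for 44:
[0,9] mid=4 arr[4]=16
[5,9] mid=7 arr[7]=23
[8,9] mid=8 arr[8]=26
[9,9] mid=9 arr[9]=44
Total: 4 comparisons


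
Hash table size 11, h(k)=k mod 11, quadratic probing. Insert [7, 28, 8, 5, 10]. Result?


Insertions: 7->slot 7; 28->slot 6; 8->slot 8; 5->slot 5; 10->slot 10
Table: [None, None, None, None, None, 5, 28, 7, 8, None, 10]


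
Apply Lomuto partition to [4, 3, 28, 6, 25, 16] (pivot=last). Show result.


Elements <= 16 go left of pivot.
Result: [4, 3, 6, 16, 25, 28], pivot at index 3


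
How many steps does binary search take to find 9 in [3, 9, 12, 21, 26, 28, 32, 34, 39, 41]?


Search for 9:
[0,9] mid=4 arr[4]=26
[0,3] mid=1 arr[1]=9
Total: 2 comparisons


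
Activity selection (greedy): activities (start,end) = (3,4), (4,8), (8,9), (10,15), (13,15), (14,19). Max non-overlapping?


Greedy: pick earliest-ending, then skip overlaps.
Selected (4 activities): [(3, 4), (4, 8), (8, 9), (10, 15)]


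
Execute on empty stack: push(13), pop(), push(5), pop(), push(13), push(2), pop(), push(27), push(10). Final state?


push(13) -> [13]
pop() returns 13 -> []
push(5) -> [5]
pop() returns 5 -> []
push(13) -> [13]
push(2) -> [13, 2]
pop() returns 2 -> [13]
push(27) -> [13, 27]
push(10) -> [13, 27, 10]
Final stack (bottom to top): [13, 27, 10]


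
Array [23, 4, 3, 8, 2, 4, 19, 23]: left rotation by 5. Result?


Left rotate by 5: [4, 19, 23, 23, 4, 3, 8, 2]


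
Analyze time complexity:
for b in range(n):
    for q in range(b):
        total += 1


Per nesting level: O(n) * O(n) [triangular over b] = O(n^2)
Complexity: O(n^2)


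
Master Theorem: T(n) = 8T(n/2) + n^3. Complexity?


a=8, b=2, c=3. log_2(8)=3 = c=3. Case 2: O(n^c log n) = O(n^3 log n)
Complexity: O(n^3 log n)


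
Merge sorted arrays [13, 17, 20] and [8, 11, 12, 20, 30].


Compare heads, take smaller each step.
Merged: [8, 11, 12, 13, 17, 20, 20, 30]


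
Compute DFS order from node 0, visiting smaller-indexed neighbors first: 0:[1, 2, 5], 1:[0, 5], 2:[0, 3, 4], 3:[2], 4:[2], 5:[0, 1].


DFS stack-based: start with [0]
Visit order: [0, 1, 5, 2, 3, 4]


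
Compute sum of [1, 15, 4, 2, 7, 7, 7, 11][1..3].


Prefix sums: [0, 1, 16, 20, 22, 29, 36, 43, 54]
Sum[1..3] = prefix[4] - prefix[1] = 22 - 1 = 21


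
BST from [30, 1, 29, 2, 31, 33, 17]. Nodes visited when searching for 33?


BST root = 30
Search for 33: compare at each node
Path: [30, 31, 33]


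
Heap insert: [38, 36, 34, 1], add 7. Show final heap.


Append 7: [38, 36, 34, 1, 7]
Bubble up: no swaps needed
Result: [38, 36, 34, 1, 7]


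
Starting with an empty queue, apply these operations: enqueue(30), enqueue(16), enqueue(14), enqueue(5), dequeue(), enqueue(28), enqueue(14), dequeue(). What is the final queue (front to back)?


enqueue(30) -> [30]
enqueue(16) -> [30, 16]
enqueue(14) -> [30, 16, 14]
enqueue(5) -> [30, 16, 14, 5]
dequeue() returns 30 -> [16, 14, 5]
enqueue(28) -> [16, 14, 5, 28]
enqueue(14) -> [16, 14, 5, 28, 14]
dequeue() returns 16 -> [14, 5, 28, 14]
Final queue (front to back): [14, 5, 28, 14]


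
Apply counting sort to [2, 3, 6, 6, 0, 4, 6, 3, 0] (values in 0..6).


Count array: [2, 0, 1, 2, 1, 0, 3]
Reconstruct: [0, 0, 2, 3, 3, 4, 6, 6, 6]


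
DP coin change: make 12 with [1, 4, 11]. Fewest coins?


dp[0]=0; dp[i]=1+min(dp[i-c] for c in coins)
...dp[7]=4, dp[8]=2, dp[9]=3, dp[10]=4, dp[11]=1, dp[12]=2
Minimum coins for 12 = 2


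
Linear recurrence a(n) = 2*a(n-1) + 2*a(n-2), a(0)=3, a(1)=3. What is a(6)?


Build bottom-up:
...a(4)=84, a(5)=228, a(6)=2*228+2*84=624


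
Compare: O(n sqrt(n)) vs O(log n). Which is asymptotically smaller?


logarithmic grows slower than n^1.5
O(log n) is asymptotically smaller; O(n sqrt(n)) grows faster


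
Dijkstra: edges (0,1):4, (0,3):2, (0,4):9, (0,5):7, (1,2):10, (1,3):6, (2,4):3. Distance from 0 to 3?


Dijkstra from 0:
Distances: {0: 0, 1: 4, 2: 12, 3: 2, 4: 9, 5: 7}
Shortest distance to 3 = 2, path = [0, 3]


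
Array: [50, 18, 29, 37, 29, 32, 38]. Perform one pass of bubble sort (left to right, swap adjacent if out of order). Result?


After one pass: [18, 29, 37, 29, 32, 38, 50]


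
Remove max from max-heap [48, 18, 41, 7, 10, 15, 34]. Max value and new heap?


Max = 48
Replace root with last, heapify down
Resulting heap: [41, 18, 34, 7, 10, 15]


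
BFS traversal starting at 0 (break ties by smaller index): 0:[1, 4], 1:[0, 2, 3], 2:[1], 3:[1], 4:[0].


BFS queue: start with [0]
Visit order: [0, 1, 4, 2, 3]


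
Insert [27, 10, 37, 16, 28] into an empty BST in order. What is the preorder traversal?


Root = 27; build tree by BST insertion.
Preorder traversal: [27, 10, 16, 37, 28]


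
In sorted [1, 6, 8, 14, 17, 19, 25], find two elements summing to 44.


Two pointers: lo=0, hi=6
Found pair: (19, 25) summing to 44


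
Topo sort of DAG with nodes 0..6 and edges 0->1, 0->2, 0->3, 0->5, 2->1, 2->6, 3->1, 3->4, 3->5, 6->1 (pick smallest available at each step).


Kahn's algorithm, process smallest node first
Order: [0, 2, 3, 4, 5, 6, 1]


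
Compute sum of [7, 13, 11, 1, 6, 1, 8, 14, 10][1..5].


Prefix sums: [0, 7, 20, 31, 32, 38, 39, 47, 61, 71]
Sum[1..5] = prefix[6] - prefix[1] = 39 - 7 = 32


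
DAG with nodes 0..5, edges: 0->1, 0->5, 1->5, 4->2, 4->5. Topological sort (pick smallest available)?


Kahn's algorithm, process smallest node first
Order: [0, 1, 3, 4, 2, 5]


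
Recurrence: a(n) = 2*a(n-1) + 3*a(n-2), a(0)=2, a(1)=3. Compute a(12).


Build bottom-up:
...a(10)=73812, a(11)=221433, a(12)=2*221433+3*73812=664302


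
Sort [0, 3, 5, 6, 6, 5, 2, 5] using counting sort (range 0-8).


Count array: [1, 0, 1, 1, 0, 3, 2, 0, 0]
Reconstruct: [0, 2, 3, 5, 5, 5, 6, 6]


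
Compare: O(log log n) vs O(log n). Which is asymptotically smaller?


double-logarithmic grows slower than logarithmic
O(log log n) is asymptotically smaller; O(log n) grows faster


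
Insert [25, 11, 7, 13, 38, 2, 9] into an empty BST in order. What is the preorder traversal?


Root = 25; build tree by BST insertion.
Preorder traversal: [25, 11, 7, 2, 9, 13, 38]


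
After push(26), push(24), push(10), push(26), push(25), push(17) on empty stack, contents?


push(26) -> [26]
push(24) -> [26, 24]
push(10) -> [26, 24, 10]
push(26) -> [26, 24, 10, 26]
push(25) -> [26, 24, 10, 26, 25]
push(17) -> [26, 24, 10, 26, 25, 17]
Final stack (bottom to top): [26, 24, 10, 26, 25, 17]


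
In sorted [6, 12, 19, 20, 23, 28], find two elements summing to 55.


Two pointers: lo=0, hi=5
No pair sums to 55


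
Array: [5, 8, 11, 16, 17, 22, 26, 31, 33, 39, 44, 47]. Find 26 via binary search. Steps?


Search for 26:
[0,11] mid=5 arr[5]=22
[6,11] mid=8 arr[8]=33
[6,7] mid=6 arr[6]=26
Total: 3 comparisons


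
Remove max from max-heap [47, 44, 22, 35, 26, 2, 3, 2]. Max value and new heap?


Max = 47
Replace root with last, heapify down
Resulting heap: [44, 35, 22, 2, 26, 2, 3]


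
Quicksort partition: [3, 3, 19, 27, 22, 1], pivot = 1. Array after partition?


Elements <= 1 go left of pivot.
Result: [1, 3, 19, 27, 22, 3], pivot at index 0


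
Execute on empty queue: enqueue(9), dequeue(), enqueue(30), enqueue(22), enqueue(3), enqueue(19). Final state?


enqueue(9) -> [9]
dequeue() returns 9 -> []
enqueue(30) -> [30]
enqueue(22) -> [30, 22]
enqueue(3) -> [30, 22, 3]
enqueue(19) -> [30, 22, 3, 19]
Final queue (front to back): [30, 22, 3, 19]


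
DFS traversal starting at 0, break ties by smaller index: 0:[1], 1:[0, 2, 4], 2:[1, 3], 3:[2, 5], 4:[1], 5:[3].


DFS stack-based: start with [0]
Visit order: [0, 1, 2, 3, 5, 4]


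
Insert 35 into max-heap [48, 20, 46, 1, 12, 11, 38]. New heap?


Append 35: [48, 20, 46, 1, 12, 11, 38, 35]
Bubble up: swap idx 7(35) with idx 3(1); swap idx 3(35) with idx 1(20)
Result: [48, 35, 46, 20, 12, 11, 38, 1]


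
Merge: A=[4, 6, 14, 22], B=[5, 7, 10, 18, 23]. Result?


Compare heads, take smaller each step.
Merged: [4, 5, 6, 7, 10, 14, 18, 22, 23]


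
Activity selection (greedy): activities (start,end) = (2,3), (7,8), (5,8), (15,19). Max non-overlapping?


Greedy: pick earliest-ending, then skip overlaps.
Selected (3 activities): [(2, 3), (7, 8), (15, 19)]


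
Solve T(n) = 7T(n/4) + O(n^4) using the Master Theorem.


a=7, b=4, c=4. log_4(7)=1.404 < c=4. Case 3: O(n^c) = O(n^4)
Complexity: O(n^4)


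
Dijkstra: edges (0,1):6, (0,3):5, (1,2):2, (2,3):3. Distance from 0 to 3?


Dijkstra from 0:
Distances: {0: 0, 1: 6, 2: 8, 3: 5}
Shortest distance to 3 = 5, path = [0, 3]


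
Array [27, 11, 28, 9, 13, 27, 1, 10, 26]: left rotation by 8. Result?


Left rotate by 8: [26, 27, 11, 28, 9, 13, 27, 1, 10]


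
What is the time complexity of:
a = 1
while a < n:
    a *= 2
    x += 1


Per nesting level: O(log n) = O(log n)
Complexity: O(log n)


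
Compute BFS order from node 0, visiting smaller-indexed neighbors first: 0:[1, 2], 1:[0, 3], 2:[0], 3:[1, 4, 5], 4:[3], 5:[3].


BFS queue: start with [0]
Visit order: [0, 1, 2, 3, 4, 5]


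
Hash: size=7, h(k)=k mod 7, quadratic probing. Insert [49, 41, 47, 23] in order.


Insertions: 49->slot 0; 41->slot 6; 47->slot 5; 23->slot 2
Table: [49, None, 23, None, None, 47, 41]


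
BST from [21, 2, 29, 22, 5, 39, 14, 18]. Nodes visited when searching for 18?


BST root = 21
Search for 18: compare at each node
Path: [21, 2, 5, 14, 18]


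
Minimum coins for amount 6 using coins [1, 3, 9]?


dp[0]=0; dp[i]=1+min(dp[i-c] for c in coins)
...dp[1]=1, dp[2]=2, dp[3]=1, dp[4]=2, dp[5]=3, dp[6]=2
Minimum coins for 6 = 2


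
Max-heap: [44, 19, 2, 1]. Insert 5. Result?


Append 5: [44, 19, 2, 1, 5]
Bubble up: no swaps needed
Result: [44, 19, 2, 1, 5]


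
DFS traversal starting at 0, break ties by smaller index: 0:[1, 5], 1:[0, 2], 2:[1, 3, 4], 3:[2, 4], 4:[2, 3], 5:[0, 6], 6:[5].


DFS stack-based: start with [0]
Visit order: [0, 1, 2, 3, 4, 5, 6]


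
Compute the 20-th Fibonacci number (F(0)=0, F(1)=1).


F(n)=F(n-1)+F(n-2)
...F(18)=2584, F(19)=4181, F(20)=6765


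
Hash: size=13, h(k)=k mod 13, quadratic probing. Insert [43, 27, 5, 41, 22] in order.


Insertions: 43->slot 4; 27->slot 1; 5->slot 5; 41->slot 2; 22->slot 9
Table: [None, 27, 41, None, 43, 5, None, None, None, 22, None, None, None]


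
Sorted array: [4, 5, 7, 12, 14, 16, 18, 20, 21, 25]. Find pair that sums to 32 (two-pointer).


Two pointers: lo=0, hi=9
Found pair: (7, 25) summing to 32


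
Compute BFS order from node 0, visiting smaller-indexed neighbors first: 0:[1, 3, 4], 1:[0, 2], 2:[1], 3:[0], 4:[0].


BFS queue: start with [0]
Visit order: [0, 1, 3, 4, 2]


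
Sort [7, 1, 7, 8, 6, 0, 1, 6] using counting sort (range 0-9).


Count array: [1, 2, 0, 0, 0, 0, 2, 2, 1, 0]
Reconstruct: [0, 1, 1, 6, 6, 7, 7, 8]


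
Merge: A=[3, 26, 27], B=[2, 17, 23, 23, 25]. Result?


Compare heads, take smaller each step.
Merged: [2, 3, 17, 23, 23, 25, 26, 27]


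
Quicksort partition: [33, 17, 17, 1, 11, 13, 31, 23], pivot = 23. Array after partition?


Elements <= 23 go left of pivot.
Result: [17, 17, 1, 11, 13, 23, 31, 33], pivot at index 5


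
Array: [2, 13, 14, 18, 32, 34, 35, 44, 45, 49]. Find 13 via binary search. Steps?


Search for 13:
[0,9] mid=4 arr[4]=32
[0,3] mid=1 arr[1]=13
Total: 2 comparisons


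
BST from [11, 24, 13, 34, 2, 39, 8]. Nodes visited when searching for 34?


BST root = 11
Search for 34: compare at each node
Path: [11, 24, 34]
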